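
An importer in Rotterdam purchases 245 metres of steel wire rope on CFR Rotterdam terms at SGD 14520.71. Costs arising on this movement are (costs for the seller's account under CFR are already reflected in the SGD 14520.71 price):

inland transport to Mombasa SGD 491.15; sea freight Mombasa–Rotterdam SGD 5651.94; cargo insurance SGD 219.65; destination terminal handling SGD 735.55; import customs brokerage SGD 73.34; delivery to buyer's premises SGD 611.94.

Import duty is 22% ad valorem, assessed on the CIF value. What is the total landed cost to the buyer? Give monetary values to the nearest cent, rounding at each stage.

Total landed cost: SGD 19404.07

CFR: the seller pays costs through ocean freight to the destination port, but not insurance.
Already in the invoice (seller's account under CFR): inland to port, freight — exclude.
CIF value = CFR price + insurance = 14520.71 + 219.65 = 14740.36
Import duty = 14740.36 × 22% = 3242.88
Buyer bears: insurance 219.65 + destination terminal 735.55 + brokerage 73.34 + delivery 611.94 + duty 3242.88 = 4883.36
Landed cost = invoice 14520.71 + 4883.36 = 19404.07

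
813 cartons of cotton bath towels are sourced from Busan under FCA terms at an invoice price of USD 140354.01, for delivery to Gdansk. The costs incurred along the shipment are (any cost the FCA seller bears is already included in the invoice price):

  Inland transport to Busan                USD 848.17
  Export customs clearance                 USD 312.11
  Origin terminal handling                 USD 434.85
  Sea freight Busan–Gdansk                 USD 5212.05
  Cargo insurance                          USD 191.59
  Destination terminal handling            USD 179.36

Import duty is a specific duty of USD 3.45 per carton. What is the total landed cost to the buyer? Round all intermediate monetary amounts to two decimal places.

FCA: the seller delivers export-cleared goods to the carrier; the buyer bears costs from that point.
Already in the invoice (seller's account under FCA): inland to port, export clearance — exclude.
CIF value = FCA price + origin terminal + freight + insurance = 140354.01 + 434.85 + 5212.05 + 191.59 = 146192.50
Import duty = 813 × 3.45 = 2804.85
Buyer bears: origin terminal 434.85 + freight 5212.05 + insurance 191.59 + destination terminal 179.36 + duty 2804.85 = 8822.70
Landed cost = invoice 140354.01 + 8822.70 = 149176.71

Total landed cost: USD 149176.71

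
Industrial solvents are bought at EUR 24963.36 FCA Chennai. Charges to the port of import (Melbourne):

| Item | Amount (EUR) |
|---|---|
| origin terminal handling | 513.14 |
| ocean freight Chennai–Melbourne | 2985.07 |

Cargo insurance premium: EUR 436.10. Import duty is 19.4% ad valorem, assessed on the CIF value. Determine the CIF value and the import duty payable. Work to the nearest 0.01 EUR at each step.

CIF = FCA price + pre-shipment costs + freight + insurance
CIF = 24963.36 + 513.14 + 2985.07 + 436.10 = 28897.67
Import duty = 28897.67 × 19.4% = 5606.15

CIF value: EUR 28897.67; import duty: EUR 5606.15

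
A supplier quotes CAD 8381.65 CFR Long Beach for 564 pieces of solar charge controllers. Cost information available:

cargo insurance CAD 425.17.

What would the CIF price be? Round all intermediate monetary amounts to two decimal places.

CIF price: CAD 8806.82

From CFR to CIF, the seller additionally bears: insurance.
CIF price = 8381.65 + 425.17 = 8806.82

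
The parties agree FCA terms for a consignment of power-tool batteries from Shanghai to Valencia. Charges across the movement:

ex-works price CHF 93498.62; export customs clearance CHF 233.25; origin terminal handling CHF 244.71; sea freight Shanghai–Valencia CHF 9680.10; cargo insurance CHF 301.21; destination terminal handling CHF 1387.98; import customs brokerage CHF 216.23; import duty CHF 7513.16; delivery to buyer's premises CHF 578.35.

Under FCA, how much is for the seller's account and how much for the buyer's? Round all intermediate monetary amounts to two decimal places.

Seller: CHF 93731.87; buyer: CHF 19921.74

FCA: the seller delivers export-cleared goods to the carrier; the buyer bears costs from that point.
Seller's account: goods 93498.62 + export clearance 233.25 = 93731.87
Buyer's account: origin terminal 244.71 + freight 9680.10 + insurance 301.21 + destination terminal 1387.98 + brokerage 216.23 + duty 7513.16 + delivery 578.35 = 19921.74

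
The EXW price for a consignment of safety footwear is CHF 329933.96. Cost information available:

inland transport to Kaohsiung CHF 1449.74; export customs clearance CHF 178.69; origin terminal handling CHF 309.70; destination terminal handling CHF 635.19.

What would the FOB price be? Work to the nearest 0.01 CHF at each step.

Not relevant to the conversion: destination terminal — on the buyer under both terms; not part of either seller's price.
From EXW to FOB, the seller additionally bears: inland to port, export clearance, origin terminal.
FOB price = 329933.96 + 1449.74 + 178.69 + 309.70 = 331872.09

FOB price: CHF 331872.09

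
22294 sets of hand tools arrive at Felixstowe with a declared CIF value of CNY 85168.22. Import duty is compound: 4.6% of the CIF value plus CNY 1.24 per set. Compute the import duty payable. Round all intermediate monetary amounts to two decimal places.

Ad valorem component: 85168.22 × 4.6% = 3917.74
Specific component: 22294 × 1.24 = 27644.56
Import duty = 3917.74 + 27644.56 = 31562.30

Import duty: CNY 31562.30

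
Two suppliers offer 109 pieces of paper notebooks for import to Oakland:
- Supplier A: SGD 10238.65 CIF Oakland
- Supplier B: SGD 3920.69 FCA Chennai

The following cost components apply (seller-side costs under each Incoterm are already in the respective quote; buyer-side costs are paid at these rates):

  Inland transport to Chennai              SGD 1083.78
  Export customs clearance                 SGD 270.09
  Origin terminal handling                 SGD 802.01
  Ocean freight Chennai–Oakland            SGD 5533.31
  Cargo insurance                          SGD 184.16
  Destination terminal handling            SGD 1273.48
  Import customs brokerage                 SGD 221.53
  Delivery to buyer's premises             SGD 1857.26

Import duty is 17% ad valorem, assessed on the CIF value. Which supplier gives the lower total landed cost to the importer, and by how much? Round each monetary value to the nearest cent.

Supplier A (CIF):
The CIF price already equals the CIF value: 10238.65
Import duty = 10238.65 × 17% = 1740.57
Buyer bears (A): 1273.48 + 221.53 + 1857.26 = 3352.27
Landed cost (A) = invoice 10238.65 + 3352.27 + duty 1740.57 = 15331.49
Supplier B (FCA):
CIF value = FCA price + origin terminal + freight + insurance = 3920.69 + 802.01 + 5533.31 + 184.16 = 10440.17
Import duty = 10440.17 × 17% = 1774.83
Buyer bears (B): 802.01 + 5533.31 + 184.16 + 1273.48 + 221.53 + 1857.26 = 9871.75
Landed cost (B) = invoice 3920.69 + 9871.75 + duty 1774.83 = 15567.27
Difference = |15331.49 − 15567.27| = 235.78

Supplier A is cheaper by SGD 235.78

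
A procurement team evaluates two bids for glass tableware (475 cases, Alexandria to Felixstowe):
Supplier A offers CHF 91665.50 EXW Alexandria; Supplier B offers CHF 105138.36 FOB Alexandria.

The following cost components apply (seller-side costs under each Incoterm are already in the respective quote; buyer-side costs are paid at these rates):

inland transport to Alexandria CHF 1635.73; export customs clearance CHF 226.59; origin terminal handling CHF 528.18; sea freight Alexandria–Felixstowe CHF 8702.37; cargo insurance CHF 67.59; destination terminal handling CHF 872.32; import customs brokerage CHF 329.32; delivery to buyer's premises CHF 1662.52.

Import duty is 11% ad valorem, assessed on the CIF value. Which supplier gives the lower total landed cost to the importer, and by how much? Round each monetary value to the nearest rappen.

Supplier A is cheaper by CHF 12301.42

Supplier A (EXW):
CIF value = EXW price + inland to port + export clearance + origin terminal + freight + insurance = 91665.50 + 1635.73 + 226.59 + 528.18 + 8702.37 + 67.59 = 102825.96
Import duty = 102825.96 × 11% = 11310.86
Buyer bears (A): 1635.73 + 226.59 + 528.18 + 8702.37 + 67.59 + 872.32 + 329.32 + 1662.52 = 14024.62
Landed cost (A) = invoice 91665.50 + 14024.62 + duty 11310.86 = 117000.98
Supplier B (FOB):
CIF value = FOB price + freight + insurance = 105138.36 + 8702.37 + 67.59 = 113908.32
Import duty = 113908.32 × 11% = 12529.92
Buyer bears (B): 8702.37 + 67.59 + 872.32 + 329.32 + 1662.52 = 11634.12
Landed cost (B) = invoice 105138.36 + 11634.12 + duty 12529.92 = 129302.40
Difference = |117000.98 − 129302.40| = 12301.42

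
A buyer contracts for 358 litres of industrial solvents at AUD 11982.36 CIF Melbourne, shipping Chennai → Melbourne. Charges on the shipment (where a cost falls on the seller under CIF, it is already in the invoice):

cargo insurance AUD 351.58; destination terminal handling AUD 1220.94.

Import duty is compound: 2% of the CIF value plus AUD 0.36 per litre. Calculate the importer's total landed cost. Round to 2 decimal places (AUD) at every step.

CIF: the seller pays costs through ocean freight and marine insurance to the destination port.
Already in the invoice (seller's account under CIF): insurance — exclude.
The CIF price already equals the CIF value: 11982.36
Ad valorem component: 11982.36 × 2% = 239.65
Specific component: 358 × 0.36 = 128.88
Import duty = 239.65 + 128.88 = 368.53
Buyer bears: destination terminal 1220.94 + duty 368.53 = 1589.47
Landed cost = invoice 11982.36 + 1589.47 = 13571.83

Total landed cost: AUD 13571.83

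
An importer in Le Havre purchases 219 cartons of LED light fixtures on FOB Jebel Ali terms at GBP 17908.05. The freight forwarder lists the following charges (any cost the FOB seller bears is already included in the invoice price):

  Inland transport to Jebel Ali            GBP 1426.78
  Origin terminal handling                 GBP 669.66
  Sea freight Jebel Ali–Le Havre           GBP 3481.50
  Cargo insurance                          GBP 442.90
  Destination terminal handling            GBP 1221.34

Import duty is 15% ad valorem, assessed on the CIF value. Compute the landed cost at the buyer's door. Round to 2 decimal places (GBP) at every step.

FOB: the seller bears costs until goods are on board at the origin port; the buyer bears freight, insurance and all costs thereafter.
Already in the invoice (seller's account under FOB): inland to port, origin terminal — exclude.
CIF value = FOB price + freight + insurance = 17908.05 + 3481.50 + 442.90 = 21832.45
Import duty = 21832.45 × 15% = 3274.87
Buyer bears: freight 3481.50 + insurance 442.90 + destination terminal 1221.34 + duty 3274.87 = 8420.61
Landed cost = invoice 17908.05 + 8420.61 = 26328.66

Total landed cost: GBP 26328.66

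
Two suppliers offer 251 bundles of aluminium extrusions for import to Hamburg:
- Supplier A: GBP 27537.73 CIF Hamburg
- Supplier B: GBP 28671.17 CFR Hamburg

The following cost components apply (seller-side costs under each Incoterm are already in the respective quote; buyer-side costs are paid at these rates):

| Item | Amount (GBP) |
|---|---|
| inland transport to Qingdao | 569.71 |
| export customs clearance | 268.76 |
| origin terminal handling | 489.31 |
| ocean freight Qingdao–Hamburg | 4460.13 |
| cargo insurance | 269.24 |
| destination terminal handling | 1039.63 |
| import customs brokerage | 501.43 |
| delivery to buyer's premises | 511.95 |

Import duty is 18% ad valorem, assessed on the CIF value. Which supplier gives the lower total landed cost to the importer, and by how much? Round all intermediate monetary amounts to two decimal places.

Supplier A is cheaper by GBP 1655.16

Supplier A (CIF):
The CIF price already equals the CIF value: 27537.73
Import duty = 27537.73 × 18% = 4956.79
Buyer bears (A): 1039.63 + 501.43 + 511.95 = 2053.01
Landed cost (A) = invoice 27537.73 + 2053.01 + duty 4956.79 = 34547.53
Supplier B (CFR):
CIF value = CFR price + insurance = 28671.17 + 269.24 = 28940.41
Import duty = 28940.41 × 18% = 5209.27
Buyer bears (B): 269.24 + 1039.63 + 501.43 + 511.95 = 2322.25
Landed cost (B) = invoice 28671.17 + 2322.25 + duty 5209.27 = 36202.69
Difference = |34547.53 − 36202.69| = 1655.16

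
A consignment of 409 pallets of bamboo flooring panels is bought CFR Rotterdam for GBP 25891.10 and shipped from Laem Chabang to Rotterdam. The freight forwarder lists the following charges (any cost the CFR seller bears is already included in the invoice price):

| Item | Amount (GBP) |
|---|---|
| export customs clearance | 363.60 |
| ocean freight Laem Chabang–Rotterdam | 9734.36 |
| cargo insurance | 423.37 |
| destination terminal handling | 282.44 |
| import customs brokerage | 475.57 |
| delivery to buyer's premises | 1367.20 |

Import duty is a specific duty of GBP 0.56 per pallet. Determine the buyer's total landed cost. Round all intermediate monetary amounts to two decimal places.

Total landed cost: GBP 28668.72

CFR: the seller pays costs through ocean freight to the destination port, but not insurance.
Already in the invoice (seller's account under CFR): export clearance, freight — exclude.
CIF value = CFR price + insurance = 25891.10 + 423.37 = 26314.47
Import duty = 409 × 0.56 = 229.04
Buyer bears: insurance 423.37 + destination terminal 282.44 + brokerage 475.57 + delivery 1367.20 + duty 229.04 = 2777.62
Landed cost = invoice 25891.10 + 2777.62 = 28668.72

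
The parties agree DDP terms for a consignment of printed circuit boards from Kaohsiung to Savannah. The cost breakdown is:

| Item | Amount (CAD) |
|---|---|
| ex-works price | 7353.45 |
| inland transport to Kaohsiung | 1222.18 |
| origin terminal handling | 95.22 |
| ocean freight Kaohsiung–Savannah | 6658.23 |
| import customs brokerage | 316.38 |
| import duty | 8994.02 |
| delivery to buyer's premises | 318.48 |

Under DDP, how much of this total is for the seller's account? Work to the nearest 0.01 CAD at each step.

Seller's account: CAD 24957.96

DDP: the seller bears all costs including import duty.
Seller's account: goods 7353.45 + inland to port 1222.18 + origin terminal 95.22 + freight 6658.23 + brokerage 316.38 + duty 8994.02 + delivery 318.48 = 24957.96
Buyer's account: 0.00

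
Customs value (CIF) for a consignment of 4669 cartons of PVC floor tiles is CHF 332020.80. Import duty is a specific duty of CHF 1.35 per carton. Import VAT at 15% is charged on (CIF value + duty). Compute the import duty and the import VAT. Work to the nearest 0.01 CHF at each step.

Import duty: CHF 6303.15; import VAT: CHF 50748.59

Import duty = 4669 × 1.35 = 6303.15
VAT base = CIF + duty = 332020.80 + 6303.15 = 338323.95
Import VAT = 338323.95 × 15% = 50748.59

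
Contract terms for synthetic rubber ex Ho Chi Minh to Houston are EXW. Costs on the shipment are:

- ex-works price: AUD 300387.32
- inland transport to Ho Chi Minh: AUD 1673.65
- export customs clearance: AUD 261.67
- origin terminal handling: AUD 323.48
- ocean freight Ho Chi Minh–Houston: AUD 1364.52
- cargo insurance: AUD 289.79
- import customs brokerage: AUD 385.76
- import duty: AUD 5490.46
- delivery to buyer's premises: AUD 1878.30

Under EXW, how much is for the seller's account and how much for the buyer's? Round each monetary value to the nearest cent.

EXW: the seller makes goods available at their premises; the buyer bears all onward costs.
Seller's account: goods 300387.32 = 300387.32
Buyer's account: inland to port 1673.65 + export clearance 261.67 + origin terminal 323.48 + freight 1364.52 + insurance 289.79 + brokerage 385.76 + duty 5490.46 + delivery 1878.30 = 11667.63

Seller: AUD 300387.32; buyer: AUD 11667.63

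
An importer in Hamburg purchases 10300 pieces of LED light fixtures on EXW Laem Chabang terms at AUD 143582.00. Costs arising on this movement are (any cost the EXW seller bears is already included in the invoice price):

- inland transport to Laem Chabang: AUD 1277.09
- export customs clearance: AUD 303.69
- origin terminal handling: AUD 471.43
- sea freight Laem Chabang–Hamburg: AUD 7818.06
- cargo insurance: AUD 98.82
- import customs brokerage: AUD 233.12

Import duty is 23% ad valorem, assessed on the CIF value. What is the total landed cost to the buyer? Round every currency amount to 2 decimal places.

Total landed cost: AUD 189100.96

EXW: the seller makes goods available at their premises; the buyer bears all onward costs.
CIF value = EXW price + inland to port + export clearance + origin terminal + freight + insurance = 143582.00 + 1277.09 + 303.69 + 471.43 + 7818.06 + 98.82 = 153551.09
Import duty = 153551.09 × 23% = 35316.75
Buyer bears: inland to port 1277.09 + export clearance 303.69 + origin terminal 471.43 + freight 7818.06 + insurance 98.82 + brokerage 233.12 + duty 35316.75 = 45518.96
Landed cost = invoice 143582.00 + 45518.96 = 189100.96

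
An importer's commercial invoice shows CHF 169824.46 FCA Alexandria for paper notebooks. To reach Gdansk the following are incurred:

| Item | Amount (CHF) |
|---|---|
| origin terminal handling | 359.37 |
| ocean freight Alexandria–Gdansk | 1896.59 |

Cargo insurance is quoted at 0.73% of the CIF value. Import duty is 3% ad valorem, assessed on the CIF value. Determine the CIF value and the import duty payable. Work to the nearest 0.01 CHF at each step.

CIF value: CHF 173345.84; import duty: CHF 5200.38

Let C be the CIF value. C = FCA price + pre-shipment costs + freight + 0.73% × C
C − 0.73% × C = 169824.46 + 359.37 + 1896.59
0.9927 × C = 172080.42
C = 172080.42 / 0.9927 = 173345.84
Insurance premium = 0.73% × 173345.84 = 1265.42
Import duty = 173345.84 × 3% = 5200.38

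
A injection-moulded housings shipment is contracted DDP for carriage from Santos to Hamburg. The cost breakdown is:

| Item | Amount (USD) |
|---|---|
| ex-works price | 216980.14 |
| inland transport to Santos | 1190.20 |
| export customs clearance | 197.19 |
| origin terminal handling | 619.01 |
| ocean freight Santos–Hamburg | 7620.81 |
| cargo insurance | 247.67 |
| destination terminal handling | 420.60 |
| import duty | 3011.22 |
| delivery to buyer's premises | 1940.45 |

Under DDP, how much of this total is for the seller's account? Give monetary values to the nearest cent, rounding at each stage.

Seller's account: USD 232227.29

DDP: the seller bears all costs including import duty.
Seller's account: goods 216980.14 + inland to port 1190.20 + export clearance 197.19 + origin terminal 619.01 + freight 7620.81 + insurance 247.67 + destination terminal 420.60 + duty 3011.22 + delivery 1940.45 = 232227.29
Buyer's account: 0.00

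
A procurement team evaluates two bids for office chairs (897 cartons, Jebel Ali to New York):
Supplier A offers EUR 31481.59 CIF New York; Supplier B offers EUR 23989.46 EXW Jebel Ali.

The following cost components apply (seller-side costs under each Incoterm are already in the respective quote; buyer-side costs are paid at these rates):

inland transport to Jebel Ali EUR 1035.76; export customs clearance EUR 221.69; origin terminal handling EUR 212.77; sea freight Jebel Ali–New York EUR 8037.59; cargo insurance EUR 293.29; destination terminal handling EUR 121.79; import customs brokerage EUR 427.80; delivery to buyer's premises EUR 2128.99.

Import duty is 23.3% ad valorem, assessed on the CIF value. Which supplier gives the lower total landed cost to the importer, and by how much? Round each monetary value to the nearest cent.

Supplier A is cheaper by EUR 2846.96

Supplier A (CIF):
The CIF price already equals the CIF value: 31481.59
Import duty = 31481.59 × 23.3% = 7335.21
Buyer bears (A): 121.79 + 427.80 + 2128.99 = 2678.58
Landed cost (A) = invoice 31481.59 + 2678.58 + duty 7335.21 = 41495.38
Supplier B (EXW):
CIF value = EXW price + inland to port + export clearance + origin terminal + freight + insurance = 23989.46 + 1035.76 + 221.69 + 212.77 + 8037.59 + 293.29 = 33790.56
Import duty = 33790.56 × 23.3% = 7873.20
Buyer bears (B): 1035.76 + 221.69 + 212.77 + 8037.59 + 293.29 + 121.79 + 427.80 + 2128.99 = 12479.68
Landed cost (B) = invoice 23989.46 + 12479.68 + duty 7873.20 = 44342.34
Difference = |41495.38 − 44342.34| = 2846.96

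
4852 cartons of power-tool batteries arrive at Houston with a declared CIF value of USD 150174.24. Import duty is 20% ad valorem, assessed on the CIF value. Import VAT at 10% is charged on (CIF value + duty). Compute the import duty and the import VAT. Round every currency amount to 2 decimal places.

Import duty = 150174.24 × 20% = 30034.85
VAT base = CIF + duty = 150174.24 + 30034.85 = 180209.09
Import VAT = 180209.09 × 10% = 18020.91

Import duty: USD 30034.85; import VAT: USD 18020.91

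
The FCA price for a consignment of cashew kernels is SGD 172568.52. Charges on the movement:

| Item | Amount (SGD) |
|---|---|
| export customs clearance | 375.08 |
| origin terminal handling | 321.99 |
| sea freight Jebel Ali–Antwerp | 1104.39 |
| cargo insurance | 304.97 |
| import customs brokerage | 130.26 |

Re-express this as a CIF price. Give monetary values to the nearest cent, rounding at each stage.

CIF price: SGD 174299.87

Not relevant to the conversion: export clearance — on the seller under both FCA and CIF; already in the FCA price and stays in the CIF price. brokerage — on the buyer under both terms; not part of either seller's price.
From FCA to CIF, the seller additionally bears: origin terminal, freight, insurance.
CIF price = 172568.52 + 321.99 + 1104.39 + 304.97 = 174299.87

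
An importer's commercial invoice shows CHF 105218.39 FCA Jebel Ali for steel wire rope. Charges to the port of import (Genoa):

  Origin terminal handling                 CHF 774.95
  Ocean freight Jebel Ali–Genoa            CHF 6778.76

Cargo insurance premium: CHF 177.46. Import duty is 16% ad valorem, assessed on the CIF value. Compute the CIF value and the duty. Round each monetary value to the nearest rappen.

CIF = FCA price + pre-shipment costs + freight + insurance
CIF = 105218.39 + 774.95 + 6778.76 + 177.46 = 112949.56
Import duty = 112949.56 × 16% = 18071.93

CIF value: CHF 112949.56; import duty: CHF 18071.93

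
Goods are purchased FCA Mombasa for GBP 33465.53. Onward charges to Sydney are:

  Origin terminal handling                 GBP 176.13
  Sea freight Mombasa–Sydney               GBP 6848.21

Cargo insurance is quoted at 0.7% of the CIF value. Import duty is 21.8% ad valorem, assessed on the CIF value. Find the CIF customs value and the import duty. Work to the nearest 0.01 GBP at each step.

CIF value: GBP 40775.30; import duty: GBP 8889.02

Let C be the CIF value. C = FCA price + pre-shipment costs + freight + 0.7% × C
C − 0.7% × C = 33465.53 + 176.13 + 6848.21
0.993 × C = 40489.87
C = 40489.87 / 0.993 = 40775.30
Insurance premium = 0.7% × 40775.30 = 285.43
Import duty = 40775.30 × 21.8% = 8889.02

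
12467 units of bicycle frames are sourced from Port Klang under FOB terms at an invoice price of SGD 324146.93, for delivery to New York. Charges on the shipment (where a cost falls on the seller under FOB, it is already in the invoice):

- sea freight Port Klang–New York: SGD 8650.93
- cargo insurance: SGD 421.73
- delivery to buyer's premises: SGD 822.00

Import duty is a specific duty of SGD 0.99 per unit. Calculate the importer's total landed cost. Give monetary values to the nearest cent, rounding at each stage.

FOB: the seller bears costs until goods are on board at the origin port; the buyer bears freight, insurance and all costs thereafter.
CIF value = FOB price + freight + insurance = 324146.93 + 8650.93 + 421.73 = 333219.59
Import duty = 12467 × 0.99 = 12342.33
Buyer bears: freight 8650.93 + insurance 421.73 + delivery 822.00 + duty 12342.33 = 22236.99
Landed cost = invoice 324146.93 + 22236.99 = 346383.92

Total landed cost: SGD 346383.92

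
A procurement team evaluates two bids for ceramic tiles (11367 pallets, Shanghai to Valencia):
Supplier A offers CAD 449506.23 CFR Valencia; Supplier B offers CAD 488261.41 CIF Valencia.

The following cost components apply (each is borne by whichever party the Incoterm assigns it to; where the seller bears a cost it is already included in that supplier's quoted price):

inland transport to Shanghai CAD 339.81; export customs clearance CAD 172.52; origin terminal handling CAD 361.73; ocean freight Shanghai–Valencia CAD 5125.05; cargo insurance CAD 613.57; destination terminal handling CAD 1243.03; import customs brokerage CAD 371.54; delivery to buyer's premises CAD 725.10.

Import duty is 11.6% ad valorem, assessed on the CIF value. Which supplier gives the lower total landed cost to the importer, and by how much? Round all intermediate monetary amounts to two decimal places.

Supplier A (CFR):
CIF value = CFR price + insurance = 449506.23 + 613.57 = 450119.80
Import duty = 450119.80 × 11.6% = 52213.90
Buyer bears (A): 613.57 + 1243.03 + 371.54 + 725.10 = 2953.24
Landed cost (A) = invoice 449506.23 + 2953.24 + duty 52213.90 = 504673.37
Supplier B (CIF):
The CIF price already equals the CIF value: 488261.41
Import duty = 488261.41 × 11.6% = 56638.32
Buyer bears (B): 1243.03 + 371.54 + 725.10 = 2339.67
Landed cost (B) = invoice 488261.41 + 2339.67 + duty 56638.32 = 547239.40
Difference = |504673.37 − 547239.40| = 42566.03

Supplier A is cheaper by CAD 42566.03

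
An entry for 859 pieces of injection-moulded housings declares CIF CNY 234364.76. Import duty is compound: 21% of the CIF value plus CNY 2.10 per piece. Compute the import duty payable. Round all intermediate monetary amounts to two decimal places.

Import duty: CNY 51020.50

Ad valorem component: 234364.76 × 21% = 49216.60
Specific component: 859 × 2.10 = 1803.90
Import duty = 49216.60 + 1803.90 = 51020.50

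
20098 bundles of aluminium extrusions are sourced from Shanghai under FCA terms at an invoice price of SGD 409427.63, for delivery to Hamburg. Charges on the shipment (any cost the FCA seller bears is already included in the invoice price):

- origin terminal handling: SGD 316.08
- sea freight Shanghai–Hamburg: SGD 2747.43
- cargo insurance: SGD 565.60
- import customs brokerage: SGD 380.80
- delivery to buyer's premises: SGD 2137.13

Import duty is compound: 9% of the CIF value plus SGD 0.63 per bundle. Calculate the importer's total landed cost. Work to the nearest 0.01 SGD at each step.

FCA: the seller delivers export-cleared goods to the carrier; the buyer bears costs from that point.
CIF value = FCA price + origin terminal + freight + insurance = 409427.63 + 316.08 + 2747.43 + 565.60 = 413056.74
Ad valorem component: 413056.74 × 9% = 37175.11
Specific component: 20098 × 0.63 = 12661.74
Import duty = 37175.11 + 12661.74 = 49836.85
Buyer bears: origin terminal 316.08 + freight 2747.43 + insurance 565.60 + brokerage 380.80 + delivery 2137.13 + duty 49836.85 = 55983.89
Landed cost = invoice 409427.63 + 55983.89 = 465411.52

Total landed cost: SGD 465411.52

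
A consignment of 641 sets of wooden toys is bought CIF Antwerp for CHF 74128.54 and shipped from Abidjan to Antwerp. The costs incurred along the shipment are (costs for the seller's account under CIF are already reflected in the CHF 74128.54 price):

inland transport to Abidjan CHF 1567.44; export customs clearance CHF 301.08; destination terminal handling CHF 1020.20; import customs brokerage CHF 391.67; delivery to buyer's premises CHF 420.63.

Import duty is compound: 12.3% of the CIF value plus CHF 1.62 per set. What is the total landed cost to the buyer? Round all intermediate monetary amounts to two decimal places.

CIF: the seller pays costs through ocean freight and marine insurance to the destination port.
Already in the invoice (seller's account under CIF): inland to port, export clearance — exclude.
The CIF price already equals the CIF value: 74128.54
Ad valorem component: 74128.54 × 12.3% = 9117.81
Specific component: 641 × 1.62 = 1038.42
Import duty = 9117.81 + 1038.42 = 10156.23
Buyer bears: destination terminal 1020.20 + brokerage 391.67 + delivery 420.63 + duty 10156.23 = 11988.73
Landed cost = invoice 74128.54 + 11988.73 = 86117.27

Total landed cost: CHF 86117.27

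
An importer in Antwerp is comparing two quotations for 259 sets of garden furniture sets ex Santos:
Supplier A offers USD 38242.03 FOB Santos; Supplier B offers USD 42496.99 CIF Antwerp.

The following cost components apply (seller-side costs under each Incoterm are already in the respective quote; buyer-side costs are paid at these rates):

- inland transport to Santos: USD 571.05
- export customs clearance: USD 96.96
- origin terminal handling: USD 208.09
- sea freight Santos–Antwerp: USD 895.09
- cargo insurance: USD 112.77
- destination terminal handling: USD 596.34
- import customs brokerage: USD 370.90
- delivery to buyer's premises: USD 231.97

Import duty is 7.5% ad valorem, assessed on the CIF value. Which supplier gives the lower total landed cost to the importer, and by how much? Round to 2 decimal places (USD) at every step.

Supplier A (FOB):
CIF value = FOB price + freight + insurance = 38242.03 + 895.09 + 112.77 = 39249.89
Import duty = 39249.89 × 7.5% = 2943.74
Buyer bears (A): 895.09 + 112.77 + 596.34 + 370.90 + 231.97 = 2207.07
Landed cost (A) = invoice 38242.03 + 2207.07 + duty 2943.74 = 43392.84
Supplier B (CIF):
The CIF price already equals the CIF value: 42496.99
Import duty = 42496.99 × 7.5% = 3187.27
Buyer bears (B): 596.34 + 370.90 + 231.97 = 1199.21
Landed cost (B) = invoice 42496.99 + 1199.21 + duty 3187.27 = 46883.47
Difference = |43392.84 − 46883.47| = 3490.63

Supplier A is cheaper by USD 3490.63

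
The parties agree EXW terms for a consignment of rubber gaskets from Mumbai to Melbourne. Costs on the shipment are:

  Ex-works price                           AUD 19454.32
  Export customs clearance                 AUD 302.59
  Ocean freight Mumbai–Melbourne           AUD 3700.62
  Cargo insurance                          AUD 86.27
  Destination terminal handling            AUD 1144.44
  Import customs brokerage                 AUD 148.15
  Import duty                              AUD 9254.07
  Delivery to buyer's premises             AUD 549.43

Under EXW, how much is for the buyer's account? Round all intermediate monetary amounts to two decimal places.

Buyer's account: AUD 15185.57

EXW: the seller makes goods available at their premises; the buyer bears all onward costs.
Seller's account: goods 19454.32 = 19454.32
Buyer's account: export clearance 302.59 + freight 3700.62 + insurance 86.27 + destination terminal 1144.44 + brokerage 148.15 + duty 9254.07 + delivery 549.43 = 15185.57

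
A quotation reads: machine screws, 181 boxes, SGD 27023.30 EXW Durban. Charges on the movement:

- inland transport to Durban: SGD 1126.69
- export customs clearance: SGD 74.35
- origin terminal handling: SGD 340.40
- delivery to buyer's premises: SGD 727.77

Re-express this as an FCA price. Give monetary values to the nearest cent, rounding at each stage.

Not relevant to the conversion: origin terminal, delivery — on the buyer under both terms; not part of either seller's price.
From EXW to FCA, the seller additionally bears: inland to port, export clearance.
FCA price = 27023.30 + 1126.69 + 74.35 = 28224.34

FCA price: SGD 28224.34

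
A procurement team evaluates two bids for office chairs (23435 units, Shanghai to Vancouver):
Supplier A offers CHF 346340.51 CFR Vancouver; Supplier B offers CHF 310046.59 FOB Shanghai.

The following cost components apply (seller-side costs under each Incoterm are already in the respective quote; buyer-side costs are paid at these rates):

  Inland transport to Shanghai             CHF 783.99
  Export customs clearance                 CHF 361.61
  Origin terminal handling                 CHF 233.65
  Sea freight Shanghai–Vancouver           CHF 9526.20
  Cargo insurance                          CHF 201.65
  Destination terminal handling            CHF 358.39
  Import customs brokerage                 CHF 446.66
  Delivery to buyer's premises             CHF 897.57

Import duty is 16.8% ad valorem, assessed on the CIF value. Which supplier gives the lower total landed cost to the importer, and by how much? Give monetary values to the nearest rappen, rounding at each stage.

Supplier B is cheaper by CHF 31264.69

Supplier A (CFR):
CIF value = CFR price + insurance = 346340.51 + 201.65 = 346542.16
Import duty = 346542.16 × 16.8% = 58219.08
Buyer bears (A): 201.65 + 358.39 + 446.66 + 897.57 = 1904.27
Landed cost (A) = invoice 346340.51 + 1904.27 + duty 58219.08 = 406463.86
Supplier B (FOB):
CIF value = FOB price + freight + insurance = 310046.59 + 9526.20 + 201.65 = 319774.44
Import duty = 319774.44 × 16.8% = 53722.11
Buyer bears (B): 9526.20 + 201.65 + 358.39 + 446.66 + 897.57 = 11430.47
Landed cost (B) = invoice 310046.59 + 11430.47 + duty 53722.11 = 375199.17
Difference = |406463.86 − 375199.17| = 31264.69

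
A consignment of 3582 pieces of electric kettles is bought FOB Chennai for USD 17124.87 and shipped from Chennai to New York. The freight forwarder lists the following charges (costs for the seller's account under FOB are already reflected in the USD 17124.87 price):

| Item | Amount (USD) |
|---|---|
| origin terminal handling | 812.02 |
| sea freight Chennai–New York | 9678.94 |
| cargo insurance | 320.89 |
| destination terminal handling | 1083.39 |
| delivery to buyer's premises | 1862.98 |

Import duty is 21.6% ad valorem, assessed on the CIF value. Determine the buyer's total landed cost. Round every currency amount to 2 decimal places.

Total landed cost: USD 35930.01

FOB: the seller bears costs until goods are on board at the origin port; the buyer bears freight, insurance and all costs thereafter.
Already in the invoice (seller's account under FOB): origin terminal — exclude.
CIF value = FOB price + freight + insurance = 17124.87 + 9678.94 + 320.89 = 27124.70
Import duty = 27124.70 × 21.6% = 5858.94
Buyer bears: freight 9678.94 + insurance 320.89 + destination terminal 1083.39 + delivery 1862.98 + duty 5858.94 = 18805.14
Landed cost = invoice 17124.87 + 18805.14 = 35930.01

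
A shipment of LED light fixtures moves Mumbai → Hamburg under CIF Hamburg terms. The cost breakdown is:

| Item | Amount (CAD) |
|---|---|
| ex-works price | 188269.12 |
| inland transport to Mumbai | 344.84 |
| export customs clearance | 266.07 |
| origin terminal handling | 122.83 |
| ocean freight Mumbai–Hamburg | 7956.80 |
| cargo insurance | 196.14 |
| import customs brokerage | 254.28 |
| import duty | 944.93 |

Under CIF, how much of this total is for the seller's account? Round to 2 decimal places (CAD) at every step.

Seller's account: CAD 197155.80

CIF: the seller pays costs through ocean freight and marine insurance to the destination port.
Seller's account: goods 188269.12 + inland to port 344.84 + export clearance 266.07 + origin terminal 122.83 + freight 7956.80 + insurance 196.14 = 197155.80
Buyer's account: brokerage 254.28 + duty 944.93 = 1199.21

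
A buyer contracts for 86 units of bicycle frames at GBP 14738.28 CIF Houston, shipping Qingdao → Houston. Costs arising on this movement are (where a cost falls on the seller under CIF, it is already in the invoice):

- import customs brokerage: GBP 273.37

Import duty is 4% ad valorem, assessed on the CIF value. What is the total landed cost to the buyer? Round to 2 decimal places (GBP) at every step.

CIF: the seller pays costs through ocean freight and marine insurance to the destination port.
The CIF price already equals the CIF value: 14738.28
Import duty = 14738.28 × 4% = 589.53
Buyer bears: brokerage 273.37 + duty 589.53 = 862.90
Landed cost = invoice 14738.28 + 862.90 = 15601.18

Total landed cost: GBP 15601.18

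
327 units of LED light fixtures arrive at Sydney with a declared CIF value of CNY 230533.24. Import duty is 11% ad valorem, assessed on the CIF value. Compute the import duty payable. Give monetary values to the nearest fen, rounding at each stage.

Import duty = 230533.24 × 11% = 25358.66

Import duty: CNY 25358.66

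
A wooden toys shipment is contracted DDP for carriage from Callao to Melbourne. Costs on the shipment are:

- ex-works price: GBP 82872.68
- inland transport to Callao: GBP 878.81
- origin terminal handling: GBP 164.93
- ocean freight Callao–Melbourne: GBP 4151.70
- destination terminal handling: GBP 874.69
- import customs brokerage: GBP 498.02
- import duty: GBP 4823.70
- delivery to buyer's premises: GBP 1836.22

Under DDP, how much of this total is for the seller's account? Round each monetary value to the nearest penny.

DDP: the seller bears all costs including import duty.
Seller's account: goods 82872.68 + inland to port 878.81 + origin terminal 164.93 + freight 4151.70 + destination terminal 874.69 + brokerage 498.02 + duty 4823.70 + delivery 1836.22 = 96100.75
Buyer's account: 0.00

Seller's account: GBP 96100.75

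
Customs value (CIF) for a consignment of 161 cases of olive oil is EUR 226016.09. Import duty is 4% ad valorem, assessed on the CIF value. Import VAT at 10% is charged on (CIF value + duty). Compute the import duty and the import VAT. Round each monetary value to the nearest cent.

Import duty: EUR 9040.64; import VAT: EUR 23505.67

Import duty = 226016.09 × 4% = 9040.64
VAT base = CIF + duty = 226016.09 + 9040.64 = 235056.73
Import VAT = 235056.73 × 10% = 23505.67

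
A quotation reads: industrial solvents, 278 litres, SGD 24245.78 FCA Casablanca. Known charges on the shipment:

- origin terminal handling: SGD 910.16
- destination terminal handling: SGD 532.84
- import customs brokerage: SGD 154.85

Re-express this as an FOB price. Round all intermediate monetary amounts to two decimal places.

Not relevant to the conversion: destination terminal, brokerage — on the buyer under both terms; not part of either seller's price.
From FCA to FOB, the seller additionally bears: origin terminal.
FOB price = 24245.78 + 910.16 = 25155.94

FOB price: SGD 25155.94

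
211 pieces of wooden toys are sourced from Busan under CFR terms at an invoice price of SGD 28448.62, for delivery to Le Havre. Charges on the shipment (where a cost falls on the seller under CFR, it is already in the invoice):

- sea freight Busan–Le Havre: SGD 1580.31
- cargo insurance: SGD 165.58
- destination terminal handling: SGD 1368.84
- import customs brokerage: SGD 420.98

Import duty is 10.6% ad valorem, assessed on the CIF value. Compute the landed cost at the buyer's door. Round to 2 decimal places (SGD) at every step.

CFR: the seller pays costs through ocean freight to the destination port, but not insurance.
Already in the invoice (seller's account under CFR): freight — exclude.
CIF value = CFR price + insurance = 28448.62 + 165.58 = 28614.20
Import duty = 28614.20 × 10.6% = 3033.11
Buyer bears: insurance 165.58 + destination terminal 1368.84 + brokerage 420.98 + duty 3033.11 = 4988.51
Landed cost = invoice 28448.62 + 4988.51 = 33437.13

Total landed cost: SGD 33437.13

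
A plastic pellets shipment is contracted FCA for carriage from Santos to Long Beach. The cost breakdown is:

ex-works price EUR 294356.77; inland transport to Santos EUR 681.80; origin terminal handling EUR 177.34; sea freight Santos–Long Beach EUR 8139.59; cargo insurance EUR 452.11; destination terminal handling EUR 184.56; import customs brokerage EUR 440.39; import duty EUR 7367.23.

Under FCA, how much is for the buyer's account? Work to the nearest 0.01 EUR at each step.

Buyer's account: EUR 16761.22

FCA: the seller delivers export-cleared goods to the carrier; the buyer bears costs from that point.
Seller's account: goods 294356.77 + inland to port 681.80 = 295038.57
Buyer's account: origin terminal 177.34 + freight 8139.59 + insurance 452.11 + destination terminal 184.56 + brokerage 440.39 + duty 7367.23 = 16761.22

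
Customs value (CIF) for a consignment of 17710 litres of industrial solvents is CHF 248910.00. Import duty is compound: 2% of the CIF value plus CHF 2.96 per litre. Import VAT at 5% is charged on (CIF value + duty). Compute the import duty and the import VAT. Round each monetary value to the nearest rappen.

Ad valorem component: 248910.00 × 2% = 4978.20
Specific component: 17710 × 2.96 = 52421.60
Import duty = 4978.20 + 52421.60 = 57399.80
VAT base = CIF + duty = 248910.00 + 57399.80 = 306309.80
Import VAT = 306309.80 × 5% = 15315.49

Import duty: CHF 57399.80; import VAT: CHF 15315.49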